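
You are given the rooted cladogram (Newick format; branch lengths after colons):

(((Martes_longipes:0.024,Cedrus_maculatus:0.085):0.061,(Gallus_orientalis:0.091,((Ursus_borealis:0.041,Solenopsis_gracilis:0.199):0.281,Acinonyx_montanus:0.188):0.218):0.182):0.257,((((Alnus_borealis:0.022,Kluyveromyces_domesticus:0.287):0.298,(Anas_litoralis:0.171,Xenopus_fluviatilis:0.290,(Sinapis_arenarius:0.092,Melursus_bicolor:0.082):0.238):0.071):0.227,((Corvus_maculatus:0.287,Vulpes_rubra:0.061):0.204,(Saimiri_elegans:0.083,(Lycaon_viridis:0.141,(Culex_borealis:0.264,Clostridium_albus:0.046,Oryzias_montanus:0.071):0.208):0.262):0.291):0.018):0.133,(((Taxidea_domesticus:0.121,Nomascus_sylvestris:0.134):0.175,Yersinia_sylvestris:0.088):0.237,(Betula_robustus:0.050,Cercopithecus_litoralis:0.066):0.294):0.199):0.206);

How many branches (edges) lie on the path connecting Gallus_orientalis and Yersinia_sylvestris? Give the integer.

The MRCA of Gallus_orientalis and Yersinia_sylvestris is the root of the tree.
From Gallus_orientalis up to that node: 3 branches. From Yersinia_sylvestris up to the same node: 4 branches. Total: 3 + 4 = 7.

7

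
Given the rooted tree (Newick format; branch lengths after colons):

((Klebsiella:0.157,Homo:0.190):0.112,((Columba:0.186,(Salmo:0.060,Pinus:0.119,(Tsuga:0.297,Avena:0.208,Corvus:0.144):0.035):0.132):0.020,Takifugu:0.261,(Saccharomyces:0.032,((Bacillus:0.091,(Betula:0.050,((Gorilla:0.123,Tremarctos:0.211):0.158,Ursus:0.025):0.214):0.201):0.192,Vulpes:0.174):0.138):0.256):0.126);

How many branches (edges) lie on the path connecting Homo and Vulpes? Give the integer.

The MRCA of Homo and Vulpes is the root of the tree.
From Homo up to that node: 2 branches. From Vulpes up to the same node: 4 branches. Total: 2 + 4 = 6.

6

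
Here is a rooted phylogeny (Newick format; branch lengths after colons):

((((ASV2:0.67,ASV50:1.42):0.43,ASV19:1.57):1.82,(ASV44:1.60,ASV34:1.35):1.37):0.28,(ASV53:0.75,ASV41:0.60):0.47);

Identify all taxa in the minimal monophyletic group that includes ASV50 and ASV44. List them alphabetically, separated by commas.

Tracing ASV50: it sits inside (ASV2,ASV50).
Tracing ASV44: it sits inside (ASV44,ASV34).
The smallest clade enclosing both is (((ASV2,ASV50),ASV19),(ASV44,ASV34)); the answer is its 5 terminal taxa in alphabetical order.

ASV19, ASV2, ASV34, ASV44, ASV50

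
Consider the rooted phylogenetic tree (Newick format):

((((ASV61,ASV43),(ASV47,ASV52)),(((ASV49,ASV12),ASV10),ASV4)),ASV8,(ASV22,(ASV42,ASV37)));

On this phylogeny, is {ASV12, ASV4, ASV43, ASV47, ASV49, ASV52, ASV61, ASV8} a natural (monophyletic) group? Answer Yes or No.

The MRCA of the listed taxa is the root, so the smallest clade containing them is the whole tree.
That clade also contains ASV10, ASV22, ASV37, ASV42, which are not in the proposed group, so the group is not monophyletic.

No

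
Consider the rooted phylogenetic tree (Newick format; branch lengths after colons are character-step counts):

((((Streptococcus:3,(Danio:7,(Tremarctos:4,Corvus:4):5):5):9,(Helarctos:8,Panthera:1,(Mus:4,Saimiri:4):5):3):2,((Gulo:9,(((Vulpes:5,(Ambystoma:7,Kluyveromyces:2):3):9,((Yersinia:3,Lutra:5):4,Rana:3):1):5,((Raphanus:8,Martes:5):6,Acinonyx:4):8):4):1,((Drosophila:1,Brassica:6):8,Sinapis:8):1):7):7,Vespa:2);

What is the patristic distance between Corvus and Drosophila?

42

The path runs Corvus → … → MRCA → … → Drosophila; the MRCA is the node subtending (((Streptococcus,(Danio,(Tremarctos,Corvus))),(Helarctos,Panthera,(Mus,Saimiri))),((Gulo,(((Vulpes,(Ambystoma,Kluyveromyces)),((Yersinia,Lutra),Rana)),((Raphanus,Martes),Acinonyx))),((Drosophila,Brassica),Sinapis))).
Branch lengths along that path: 4 + 5 + 5 + 9 + 2 + 7 + 1 + 8 + 1 = 42.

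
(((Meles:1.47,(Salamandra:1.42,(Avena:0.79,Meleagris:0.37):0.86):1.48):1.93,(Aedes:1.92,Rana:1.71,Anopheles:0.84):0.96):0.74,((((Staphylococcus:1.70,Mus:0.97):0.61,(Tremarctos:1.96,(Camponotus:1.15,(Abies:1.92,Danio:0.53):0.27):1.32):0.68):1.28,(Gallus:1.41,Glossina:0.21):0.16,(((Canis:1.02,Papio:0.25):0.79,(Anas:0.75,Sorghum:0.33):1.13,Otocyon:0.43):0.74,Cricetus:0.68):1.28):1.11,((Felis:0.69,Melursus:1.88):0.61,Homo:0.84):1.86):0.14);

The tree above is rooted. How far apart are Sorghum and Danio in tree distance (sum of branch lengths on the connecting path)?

7.56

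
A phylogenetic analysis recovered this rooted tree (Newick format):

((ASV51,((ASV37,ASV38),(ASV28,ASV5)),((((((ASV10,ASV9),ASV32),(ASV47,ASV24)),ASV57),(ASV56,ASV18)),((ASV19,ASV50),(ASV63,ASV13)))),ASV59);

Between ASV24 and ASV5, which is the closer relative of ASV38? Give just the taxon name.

The MRCA of ASV38 and ASV5 subtends ((ASV37,ASV38),(ASV28,ASV5)) (4 taxa).
The MRCA of ASV38 and ASV24 subtends (ASV51,((ASV37,ASV38),(ASV28,ASV5)),((((((ASV10,ASV9),ASV32),(ASV47,ASV24)),ASV57),(ASV56,ASV18)),((ASV19,ASV50),(ASV63,ASV13)))) (17 taxa).
The first is nested inside the second, so ASV38 shares a more recent common ancestor with ASV5.

ASV5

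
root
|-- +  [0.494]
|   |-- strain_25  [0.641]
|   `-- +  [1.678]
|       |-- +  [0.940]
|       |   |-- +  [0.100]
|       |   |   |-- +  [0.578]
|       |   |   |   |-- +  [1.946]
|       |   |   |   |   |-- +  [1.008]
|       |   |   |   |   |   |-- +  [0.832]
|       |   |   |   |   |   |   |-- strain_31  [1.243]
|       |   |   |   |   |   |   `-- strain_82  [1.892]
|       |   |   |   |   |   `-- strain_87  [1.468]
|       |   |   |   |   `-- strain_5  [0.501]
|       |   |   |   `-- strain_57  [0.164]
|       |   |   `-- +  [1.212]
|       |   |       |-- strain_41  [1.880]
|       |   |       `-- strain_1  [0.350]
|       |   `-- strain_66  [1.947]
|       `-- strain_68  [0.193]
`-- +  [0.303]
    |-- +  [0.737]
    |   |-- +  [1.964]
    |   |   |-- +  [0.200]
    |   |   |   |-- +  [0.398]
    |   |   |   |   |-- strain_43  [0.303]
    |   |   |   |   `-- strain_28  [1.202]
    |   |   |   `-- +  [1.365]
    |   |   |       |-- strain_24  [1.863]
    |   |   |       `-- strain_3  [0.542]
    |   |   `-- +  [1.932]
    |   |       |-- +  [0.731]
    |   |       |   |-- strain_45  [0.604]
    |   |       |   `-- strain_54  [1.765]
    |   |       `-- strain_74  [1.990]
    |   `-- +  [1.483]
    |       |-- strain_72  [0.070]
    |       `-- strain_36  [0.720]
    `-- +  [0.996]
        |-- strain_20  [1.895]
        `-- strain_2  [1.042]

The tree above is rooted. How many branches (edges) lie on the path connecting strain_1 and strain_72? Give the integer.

10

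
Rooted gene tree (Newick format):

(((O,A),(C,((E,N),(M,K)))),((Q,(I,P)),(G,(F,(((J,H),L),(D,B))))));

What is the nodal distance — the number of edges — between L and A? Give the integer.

9

The MRCA of L and A is the root of the tree.
From L up to that node: 6 branches. From A up to the same node: 3 branches. Total: 6 + 3 = 9.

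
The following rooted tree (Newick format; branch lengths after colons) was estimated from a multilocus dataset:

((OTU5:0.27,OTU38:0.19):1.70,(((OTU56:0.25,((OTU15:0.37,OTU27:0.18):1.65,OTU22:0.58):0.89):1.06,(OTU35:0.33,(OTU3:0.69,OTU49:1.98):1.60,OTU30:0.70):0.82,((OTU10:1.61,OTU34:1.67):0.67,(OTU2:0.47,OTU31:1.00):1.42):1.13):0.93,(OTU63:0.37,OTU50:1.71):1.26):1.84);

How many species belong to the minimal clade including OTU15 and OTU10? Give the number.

The MRCA of OTU15 and OTU10 is the node subtending ((OTU56,((OTU15,OTU27),OTU22)),(OTU35,(OTU3,OTU49),OTU30),((OTU10,OTU34),(OTU2,OTU31))).
That clade contains 12 terminal taxa: OTU10, OTU15, OTU2, OTU22, OTU27, OTU3, OTU30, OTU31, OTU34, OTU35, OTU49, OTU56.

12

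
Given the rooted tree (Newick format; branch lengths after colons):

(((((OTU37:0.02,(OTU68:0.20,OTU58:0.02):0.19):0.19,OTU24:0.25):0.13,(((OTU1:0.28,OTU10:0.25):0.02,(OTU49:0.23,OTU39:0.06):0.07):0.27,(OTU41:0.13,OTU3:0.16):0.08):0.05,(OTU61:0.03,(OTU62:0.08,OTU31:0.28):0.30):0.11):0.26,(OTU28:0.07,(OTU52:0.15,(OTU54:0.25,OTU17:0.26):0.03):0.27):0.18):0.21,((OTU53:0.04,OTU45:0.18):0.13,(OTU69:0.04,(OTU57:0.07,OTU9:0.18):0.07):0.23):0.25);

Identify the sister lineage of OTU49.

OTU49 attaches to the tree at the node subtending (OTU49,OTU39).
The other lineage descending from that same node — the sister group — is the single tip OTU39.

OTU39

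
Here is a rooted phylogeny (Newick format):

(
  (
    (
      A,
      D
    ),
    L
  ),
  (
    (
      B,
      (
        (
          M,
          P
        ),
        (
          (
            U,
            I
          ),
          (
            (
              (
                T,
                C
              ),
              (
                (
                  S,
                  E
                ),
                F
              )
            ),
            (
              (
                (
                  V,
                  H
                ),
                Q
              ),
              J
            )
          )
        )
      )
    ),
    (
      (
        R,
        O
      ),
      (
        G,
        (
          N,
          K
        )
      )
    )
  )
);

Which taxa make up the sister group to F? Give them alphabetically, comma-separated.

E, S

F attaches to the tree at the node subtending ((S,E),F).
The other lineage descending from that same node — the sister group — is (S,E); its 2 tips in alphabetical order are the answer.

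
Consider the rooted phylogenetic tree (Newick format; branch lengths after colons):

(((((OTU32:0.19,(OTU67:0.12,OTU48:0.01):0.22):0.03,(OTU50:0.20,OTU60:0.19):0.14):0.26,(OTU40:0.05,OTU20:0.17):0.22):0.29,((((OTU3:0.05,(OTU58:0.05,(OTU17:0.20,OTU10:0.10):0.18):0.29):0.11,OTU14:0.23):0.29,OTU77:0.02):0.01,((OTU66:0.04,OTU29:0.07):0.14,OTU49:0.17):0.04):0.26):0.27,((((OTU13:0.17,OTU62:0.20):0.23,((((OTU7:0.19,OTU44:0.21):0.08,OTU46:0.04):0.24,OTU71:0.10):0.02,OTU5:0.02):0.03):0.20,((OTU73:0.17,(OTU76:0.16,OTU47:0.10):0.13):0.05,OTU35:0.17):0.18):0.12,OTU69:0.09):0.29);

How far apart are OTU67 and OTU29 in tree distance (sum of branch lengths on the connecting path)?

1.43

The path runs OTU67 → … → MRCA → … → OTU29; the MRCA is the node subtending ((((OTU32,(OTU67,OTU48)),(OTU50,OTU60)),(OTU40,OTU20)),((((OTU3,(OTU58,(OTU17,OTU10))),OTU14),OTU77),((OTU66,OTU29),OTU49))).
Branch lengths along that path: 0.12 + 0.22 + 0.03 + 0.26 + 0.29 + 0.26 + 0.04 + 0.14 + 0.07 = 1.43.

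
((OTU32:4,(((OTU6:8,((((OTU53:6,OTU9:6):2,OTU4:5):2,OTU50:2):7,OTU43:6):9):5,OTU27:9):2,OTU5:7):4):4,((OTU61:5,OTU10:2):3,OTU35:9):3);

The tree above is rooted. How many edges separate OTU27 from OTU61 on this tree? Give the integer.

7

The MRCA of OTU27 and OTU61 is the root of the tree.
From OTU27 up to that node: 4 branches. From OTU61 up to the same node: 3 branches. Total: 4 + 3 = 7.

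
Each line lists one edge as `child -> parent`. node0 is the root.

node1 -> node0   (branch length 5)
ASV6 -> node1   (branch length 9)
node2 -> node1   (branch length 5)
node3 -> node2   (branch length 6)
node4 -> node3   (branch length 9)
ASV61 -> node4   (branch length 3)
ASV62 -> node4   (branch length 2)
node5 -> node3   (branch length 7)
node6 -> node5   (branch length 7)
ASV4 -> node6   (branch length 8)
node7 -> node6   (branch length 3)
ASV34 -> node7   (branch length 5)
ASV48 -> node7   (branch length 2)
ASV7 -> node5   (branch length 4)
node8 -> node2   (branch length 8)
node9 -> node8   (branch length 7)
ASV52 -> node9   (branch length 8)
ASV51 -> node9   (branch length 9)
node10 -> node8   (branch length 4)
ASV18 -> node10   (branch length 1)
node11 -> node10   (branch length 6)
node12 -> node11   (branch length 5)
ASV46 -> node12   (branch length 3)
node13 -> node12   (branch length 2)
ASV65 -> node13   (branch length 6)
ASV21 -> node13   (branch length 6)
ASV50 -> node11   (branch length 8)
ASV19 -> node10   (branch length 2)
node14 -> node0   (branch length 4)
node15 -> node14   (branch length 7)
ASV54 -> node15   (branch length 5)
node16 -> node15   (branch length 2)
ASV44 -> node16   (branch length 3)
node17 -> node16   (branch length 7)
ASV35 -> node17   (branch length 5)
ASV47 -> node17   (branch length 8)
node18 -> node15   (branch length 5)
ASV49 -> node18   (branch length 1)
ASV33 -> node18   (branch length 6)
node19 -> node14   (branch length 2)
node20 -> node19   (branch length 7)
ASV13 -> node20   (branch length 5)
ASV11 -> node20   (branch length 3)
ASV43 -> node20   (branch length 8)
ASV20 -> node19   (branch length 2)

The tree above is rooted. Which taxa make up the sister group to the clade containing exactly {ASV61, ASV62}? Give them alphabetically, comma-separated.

The clade containing exactly {ASV61, ASV62} attaches to the tree at the node subtending ((ASV61,ASV62),((ASV4,(ASV34,ASV48)),ASV7)).
The other lineage descending from that same node — the sister group — is ((ASV4,(ASV34,ASV48)),ASV7); its 4 tips in alphabetical order are the answer.

ASV34, ASV4, ASV48, ASV7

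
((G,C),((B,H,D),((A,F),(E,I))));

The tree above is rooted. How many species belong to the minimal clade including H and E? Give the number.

7

The MRCA of H and E is the node subtending ((B,H,D),((A,F),(E,I))).
That clade contains 7 terminal taxa: A, B, D, E, F, H, I.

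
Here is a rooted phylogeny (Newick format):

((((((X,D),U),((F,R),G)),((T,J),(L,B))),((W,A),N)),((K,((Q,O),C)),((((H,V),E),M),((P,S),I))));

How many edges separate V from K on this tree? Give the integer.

The MRCA of V and K is the node subtending ((K,((Q,O),C)),((((H,V),E),M),((P,S),I))).
From V up to that node: 5 branches. From K up to the same node: 2 branches. Total: 5 + 2 = 7.

7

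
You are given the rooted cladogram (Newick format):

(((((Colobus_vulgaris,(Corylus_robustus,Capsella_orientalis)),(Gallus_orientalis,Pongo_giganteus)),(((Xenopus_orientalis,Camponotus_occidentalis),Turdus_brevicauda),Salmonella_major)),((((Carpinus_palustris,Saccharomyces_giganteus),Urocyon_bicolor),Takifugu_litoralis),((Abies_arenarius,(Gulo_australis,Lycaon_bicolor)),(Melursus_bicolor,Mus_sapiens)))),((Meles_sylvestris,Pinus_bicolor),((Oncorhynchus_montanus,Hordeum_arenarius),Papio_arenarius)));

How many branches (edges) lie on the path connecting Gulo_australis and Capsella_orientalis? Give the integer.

The MRCA of Gulo_australis and Capsella_orientalis is the node subtending ((((Colobus_vulgaris,(Corylus_robustus,Capsella_orientalis)),(Gallus_orientalis,Pongo_giganteus)),(((Xenopus_orientalis,Camponotus_occidentalis),Turdus_brevicauda),Salmonella_major)),((((Carpinus_palustris,Saccharomyces_giganteus),Urocyon_bicolor),Takifugu_litoralis),((Abies_arenarius,(Gulo_australis,Lycaon_bicolor)),(Melursus_bicolor,Mus_sapiens)))).
From Gulo_australis up to that node: 5 branches. From Capsella_orientalis up to the same node: 5 branches. Total: 5 + 5 = 10.

10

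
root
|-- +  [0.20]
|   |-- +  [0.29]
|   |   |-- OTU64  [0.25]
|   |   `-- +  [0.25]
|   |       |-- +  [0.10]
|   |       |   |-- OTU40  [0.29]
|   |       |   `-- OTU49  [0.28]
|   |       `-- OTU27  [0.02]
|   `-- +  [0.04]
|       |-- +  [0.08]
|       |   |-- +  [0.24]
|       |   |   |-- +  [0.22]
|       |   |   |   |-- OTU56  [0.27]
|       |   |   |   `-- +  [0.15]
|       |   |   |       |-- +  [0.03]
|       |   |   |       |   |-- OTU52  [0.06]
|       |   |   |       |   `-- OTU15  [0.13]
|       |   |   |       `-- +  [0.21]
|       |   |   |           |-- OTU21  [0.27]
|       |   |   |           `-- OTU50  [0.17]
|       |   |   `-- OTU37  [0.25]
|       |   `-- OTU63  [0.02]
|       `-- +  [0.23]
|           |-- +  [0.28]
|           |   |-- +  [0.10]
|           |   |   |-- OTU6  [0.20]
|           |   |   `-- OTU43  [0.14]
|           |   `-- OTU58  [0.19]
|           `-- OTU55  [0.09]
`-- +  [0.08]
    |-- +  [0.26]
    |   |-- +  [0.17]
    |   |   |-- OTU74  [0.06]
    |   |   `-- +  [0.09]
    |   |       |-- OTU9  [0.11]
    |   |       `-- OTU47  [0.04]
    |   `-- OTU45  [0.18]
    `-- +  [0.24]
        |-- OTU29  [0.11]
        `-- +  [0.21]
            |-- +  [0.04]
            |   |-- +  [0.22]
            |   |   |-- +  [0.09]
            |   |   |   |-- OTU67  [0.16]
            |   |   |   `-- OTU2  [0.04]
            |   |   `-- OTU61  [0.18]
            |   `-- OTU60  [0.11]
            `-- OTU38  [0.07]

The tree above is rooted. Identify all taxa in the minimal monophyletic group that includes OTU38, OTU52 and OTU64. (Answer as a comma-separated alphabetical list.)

OTU15, OTU2, OTU21, OTU27, OTU29, OTU37, OTU38, OTU40, OTU43, OTU45, OTU47, OTU49, OTU50, OTU52, OTU55, OTU56, OTU58, OTU6, OTU60, OTU61, OTU63, OTU64, OTU67, OTU74, OTU9

Tracing OTU38: it sits inside ((((OTU67,OTU2),OTU61),OTU60),OTU38).
Tracing OTU52: it sits inside (OTU52,OTU15).
Tracing OTU64: it sits inside (OTU64,((OTU40,OTU49),OTU27)).
The smallest clade enclosing all 3 is the whole tree (their MRCA is the root), so the answer is all 25 tips in alphabetical order.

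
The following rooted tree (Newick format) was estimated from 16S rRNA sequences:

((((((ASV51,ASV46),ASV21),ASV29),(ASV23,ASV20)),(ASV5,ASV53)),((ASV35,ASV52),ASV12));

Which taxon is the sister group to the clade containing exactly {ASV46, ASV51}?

The clade containing exactly {ASV46, ASV51} attaches to the tree at the node subtending ((ASV51,ASV46),ASV21).
The other lineage descending from that same node — the sister group — is the single tip ASV21.

ASV21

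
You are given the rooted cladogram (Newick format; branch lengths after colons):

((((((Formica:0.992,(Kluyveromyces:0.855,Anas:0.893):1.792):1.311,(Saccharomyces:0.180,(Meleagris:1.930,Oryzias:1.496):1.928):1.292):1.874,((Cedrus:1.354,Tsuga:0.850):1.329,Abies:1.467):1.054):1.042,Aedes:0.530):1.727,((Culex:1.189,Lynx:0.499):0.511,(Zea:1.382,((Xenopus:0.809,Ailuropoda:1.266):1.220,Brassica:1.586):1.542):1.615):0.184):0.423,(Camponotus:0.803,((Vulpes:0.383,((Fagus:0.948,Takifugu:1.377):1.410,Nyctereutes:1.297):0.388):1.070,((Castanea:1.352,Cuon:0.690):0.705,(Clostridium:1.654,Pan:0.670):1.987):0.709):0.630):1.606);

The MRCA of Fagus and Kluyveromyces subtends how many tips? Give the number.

The MRCA of Fagus and Kluyveromyces is the root, so the clade is the entire tree.
That clade contains 25 terminal taxa: Abies, Aedes, Ailuropoda, Anas, Brassica, Camponotus, Castanea, Cedrus, Clostridium, Culex, Cuon, Fagus, Formica, Kluyveromyces, Lynx, Meleagris, Nyctereutes, Oryzias, Pan, Saccharomyces, Takifugu, Tsuga, Vulpes, Xenopus, Zea.

25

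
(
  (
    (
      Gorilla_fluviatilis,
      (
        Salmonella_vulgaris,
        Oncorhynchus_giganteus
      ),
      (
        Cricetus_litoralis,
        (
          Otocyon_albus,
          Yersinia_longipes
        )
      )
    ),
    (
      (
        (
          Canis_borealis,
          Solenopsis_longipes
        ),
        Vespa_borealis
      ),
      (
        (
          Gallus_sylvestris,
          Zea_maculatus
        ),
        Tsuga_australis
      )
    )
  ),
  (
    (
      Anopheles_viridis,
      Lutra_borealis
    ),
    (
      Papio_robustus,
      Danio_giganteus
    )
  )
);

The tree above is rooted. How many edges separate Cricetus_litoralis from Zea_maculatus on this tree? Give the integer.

The MRCA of Cricetus_litoralis and Zea_maculatus is the node subtending ((Gorilla_fluviatilis,(Salmonella_vulgaris,Oncorhynchus_giganteus),(Cricetus_litoralis,(Otocyon_albus,Yersinia_longipes))),(((Canis_borealis,Solenopsis_longipes),Vespa_borealis),((Gallus_sylvestris,Zea_maculatus),Tsuga_australis))).
From Cricetus_litoralis up to that node: 3 branches. From Zea_maculatus up to the same node: 4 branches. Total: 3 + 4 = 7.

7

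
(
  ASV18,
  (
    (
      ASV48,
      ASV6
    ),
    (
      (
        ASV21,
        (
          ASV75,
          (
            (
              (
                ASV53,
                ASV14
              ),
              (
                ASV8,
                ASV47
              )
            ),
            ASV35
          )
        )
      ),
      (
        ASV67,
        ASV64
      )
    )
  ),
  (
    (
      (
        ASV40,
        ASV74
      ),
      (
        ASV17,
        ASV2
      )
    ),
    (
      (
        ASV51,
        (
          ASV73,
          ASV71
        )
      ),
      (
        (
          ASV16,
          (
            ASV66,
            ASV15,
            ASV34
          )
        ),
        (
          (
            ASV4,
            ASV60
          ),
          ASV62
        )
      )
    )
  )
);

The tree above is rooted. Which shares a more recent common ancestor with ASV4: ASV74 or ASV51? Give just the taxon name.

ASV51

The MRCA of ASV4 and ASV51 subtends ((ASV51,(ASV73,ASV71)),((ASV16,(ASV66,ASV15,ASV34)),((ASV4,ASV60),ASV62))) (10 taxa).
The MRCA of ASV4 and ASV74 subtends (((ASV40,ASV74),(ASV17,ASV2)),((ASV51,(ASV73,ASV71)),((ASV16,(ASV66,ASV15,ASV34)),((ASV4,ASV60),ASV62)))) (14 taxa).
The first is nested inside the second, so ASV4 shares a more recent common ancestor with ASV51.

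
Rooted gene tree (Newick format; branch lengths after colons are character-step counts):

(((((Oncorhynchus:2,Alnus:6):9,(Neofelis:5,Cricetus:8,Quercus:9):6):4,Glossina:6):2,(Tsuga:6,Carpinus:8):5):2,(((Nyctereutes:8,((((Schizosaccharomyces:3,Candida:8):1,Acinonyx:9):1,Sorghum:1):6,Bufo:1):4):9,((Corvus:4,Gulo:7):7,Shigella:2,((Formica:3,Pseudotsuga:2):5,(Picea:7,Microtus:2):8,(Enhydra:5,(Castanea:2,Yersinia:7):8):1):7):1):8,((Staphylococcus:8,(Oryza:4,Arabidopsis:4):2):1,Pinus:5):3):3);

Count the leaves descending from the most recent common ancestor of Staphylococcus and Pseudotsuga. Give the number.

The MRCA of Staphylococcus and Pseudotsuga is the node subtending (((Nyctereutes,((((Schizosaccharomyces,Candida),Acinonyx),Sorghum),Bufo)),((Corvus,Gulo),Shigella,((Formica,Pseudotsuga),(Picea,Microtus),(Enhydra,(Castanea,Yersinia))))),((Staphylococcus,(Oryza,Arabidopsis)),Pinus)).
That clade contains 20 terminal taxa: Acinonyx, Arabidopsis, Bufo, Candida, Castanea, Corvus, Enhydra, Formica, Gulo, Microtus, Nyctereutes, Oryza, Picea, Pinus, Pseudotsuga, Schizosaccharomyces, Shigella, Sorghum, Staphylococcus, Yersinia.

20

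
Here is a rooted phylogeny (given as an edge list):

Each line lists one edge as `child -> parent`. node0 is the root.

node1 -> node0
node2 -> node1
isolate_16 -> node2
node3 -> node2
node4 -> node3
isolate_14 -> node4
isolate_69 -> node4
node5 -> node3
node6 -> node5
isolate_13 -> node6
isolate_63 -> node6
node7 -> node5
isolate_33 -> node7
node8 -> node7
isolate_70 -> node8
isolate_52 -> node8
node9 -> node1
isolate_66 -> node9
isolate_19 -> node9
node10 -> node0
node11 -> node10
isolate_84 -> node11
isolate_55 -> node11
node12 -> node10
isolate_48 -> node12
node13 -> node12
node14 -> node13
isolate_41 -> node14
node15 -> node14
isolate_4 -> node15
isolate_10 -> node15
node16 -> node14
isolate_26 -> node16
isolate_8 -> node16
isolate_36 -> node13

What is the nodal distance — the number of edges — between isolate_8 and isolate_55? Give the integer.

The MRCA of isolate_8 and isolate_55 is the node subtending ((isolate_84,isolate_55),(isolate_48,((isolate_41,(isolate_4,isolate_10),(isolate_26,isolate_8)),isolate_36))).
From isolate_8 up to that node: 5 branches. From isolate_55 up to the same node: 2 branches. Total: 5 + 2 = 7.

7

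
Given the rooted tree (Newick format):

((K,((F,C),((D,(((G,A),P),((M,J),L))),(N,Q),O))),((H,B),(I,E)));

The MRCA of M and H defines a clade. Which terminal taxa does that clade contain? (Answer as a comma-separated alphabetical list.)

Tracing M: it sits inside (M,J).
Tracing H: it sits inside (H,B).
The smallest clade enclosing both is the whole tree (their MRCA is the root), so the answer is all 17 tips in alphabetical order.

A, B, C, D, E, F, G, H, I, J, K, L, M, N, O, P, Q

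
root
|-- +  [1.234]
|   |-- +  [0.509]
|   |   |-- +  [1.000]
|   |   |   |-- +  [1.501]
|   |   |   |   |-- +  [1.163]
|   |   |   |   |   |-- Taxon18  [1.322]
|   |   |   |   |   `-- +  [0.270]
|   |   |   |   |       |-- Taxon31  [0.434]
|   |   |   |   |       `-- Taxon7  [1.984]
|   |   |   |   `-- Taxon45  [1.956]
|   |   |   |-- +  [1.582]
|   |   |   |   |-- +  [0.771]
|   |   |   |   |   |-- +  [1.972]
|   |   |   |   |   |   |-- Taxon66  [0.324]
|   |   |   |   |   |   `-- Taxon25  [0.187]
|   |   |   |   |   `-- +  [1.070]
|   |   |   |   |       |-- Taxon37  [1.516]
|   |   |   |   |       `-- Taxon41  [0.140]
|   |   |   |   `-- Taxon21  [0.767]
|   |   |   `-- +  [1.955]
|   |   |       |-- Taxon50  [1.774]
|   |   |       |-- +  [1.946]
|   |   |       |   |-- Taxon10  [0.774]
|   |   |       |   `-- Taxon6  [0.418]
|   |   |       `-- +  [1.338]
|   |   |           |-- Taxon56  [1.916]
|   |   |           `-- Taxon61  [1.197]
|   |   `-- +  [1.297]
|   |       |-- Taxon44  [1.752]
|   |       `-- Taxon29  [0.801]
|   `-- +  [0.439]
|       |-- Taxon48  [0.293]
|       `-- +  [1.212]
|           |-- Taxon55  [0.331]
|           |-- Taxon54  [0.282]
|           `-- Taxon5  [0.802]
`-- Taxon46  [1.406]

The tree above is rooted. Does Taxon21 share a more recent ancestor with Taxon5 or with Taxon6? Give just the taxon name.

The MRCA of Taxon21 and Taxon6 subtends (((Taxon18,(Taxon31,Taxon7)),Taxon45),(((Taxon66,Taxon25),(Taxon37,Taxon41)),Taxon21),(Taxon50,(Taxon10,Taxon6),(Taxon56,Taxon61))) (14 taxa).
The MRCA of Taxon21 and Taxon5 subtends (((((Taxon18,(Taxon31,Taxon7)),Taxon45),(((Taxon66,Taxon25),(Taxon37,Taxon41)),Taxon21),(Taxon50,(Taxon10,Taxon6),(Taxon56,Taxon61))),(Taxon44,Taxon29)),(Taxon48,(Taxon55,Taxon54,Taxon5))) (20 taxa).
The first is nested inside the second, so Taxon21 shares a more recent common ancestor with Taxon6.

Taxon6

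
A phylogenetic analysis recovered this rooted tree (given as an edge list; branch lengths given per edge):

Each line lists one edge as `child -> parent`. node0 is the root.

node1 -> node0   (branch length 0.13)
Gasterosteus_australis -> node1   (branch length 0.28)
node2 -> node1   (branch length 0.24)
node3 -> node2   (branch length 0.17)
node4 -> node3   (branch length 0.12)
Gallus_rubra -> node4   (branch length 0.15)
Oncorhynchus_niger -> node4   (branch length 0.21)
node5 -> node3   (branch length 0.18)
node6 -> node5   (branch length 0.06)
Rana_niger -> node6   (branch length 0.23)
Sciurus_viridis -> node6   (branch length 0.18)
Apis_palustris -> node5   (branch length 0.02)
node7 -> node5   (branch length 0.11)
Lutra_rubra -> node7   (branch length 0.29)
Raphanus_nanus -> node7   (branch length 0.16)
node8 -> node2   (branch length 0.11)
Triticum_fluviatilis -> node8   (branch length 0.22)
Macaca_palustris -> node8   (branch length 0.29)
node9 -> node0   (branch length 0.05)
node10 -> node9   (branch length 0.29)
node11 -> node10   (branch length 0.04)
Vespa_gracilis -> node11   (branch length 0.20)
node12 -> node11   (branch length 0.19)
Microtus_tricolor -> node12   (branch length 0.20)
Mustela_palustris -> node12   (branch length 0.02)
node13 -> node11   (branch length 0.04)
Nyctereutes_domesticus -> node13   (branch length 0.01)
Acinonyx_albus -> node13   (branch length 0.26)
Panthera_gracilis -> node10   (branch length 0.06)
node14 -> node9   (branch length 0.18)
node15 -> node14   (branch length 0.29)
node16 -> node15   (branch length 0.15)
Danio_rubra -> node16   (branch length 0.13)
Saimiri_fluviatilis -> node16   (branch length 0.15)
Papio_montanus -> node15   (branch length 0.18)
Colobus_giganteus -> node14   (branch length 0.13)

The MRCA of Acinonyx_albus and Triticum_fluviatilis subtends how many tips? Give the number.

20

The MRCA of Acinonyx_albus and Triticum_fluviatilis is the root, so the clade is the entire tree.
That clade contains 20 terminal taxa: Acinonyx_albus, Apis_palustris, Colobus_giganteus, Danio_rubra, Gallus_rubra, Gasterosteus_australis, Lutra_rubra, Macaca_palustris, Microtus_tricolor, Mustela_palustris, Nyctereutes_domesticus, Oncorhynchus_niger, Panthera_gracilis, Papio_montanus, Rana_niger, Raphanus_nanus, Saimiri_fluviatilis, Sciurus_viridis, Triticum_fluviatilis, Vespa_gracilis.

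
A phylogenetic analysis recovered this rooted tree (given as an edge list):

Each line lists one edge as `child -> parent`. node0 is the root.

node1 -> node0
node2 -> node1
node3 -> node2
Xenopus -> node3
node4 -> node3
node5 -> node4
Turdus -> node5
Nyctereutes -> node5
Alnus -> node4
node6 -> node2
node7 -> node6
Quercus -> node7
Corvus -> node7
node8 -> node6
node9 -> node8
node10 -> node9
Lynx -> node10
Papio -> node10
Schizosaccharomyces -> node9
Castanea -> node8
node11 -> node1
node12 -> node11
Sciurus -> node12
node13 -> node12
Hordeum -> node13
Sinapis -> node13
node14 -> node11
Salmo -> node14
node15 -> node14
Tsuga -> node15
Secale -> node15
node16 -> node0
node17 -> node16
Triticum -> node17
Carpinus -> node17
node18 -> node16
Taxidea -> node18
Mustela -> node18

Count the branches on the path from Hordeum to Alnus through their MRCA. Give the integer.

8

The MRCA of Hordeum and Alnus is the node subtending (((Xenopus,((Turdus,Nyctereutes),Alnus)),((Quercus,Corvus),(((Lynx,Papio),Schizosaccharomyces),Castanea))),((Sciurus,(Hordeum,Sinapis)),(Salmo,(Tsuga,Secale)))).
From Hordeum up to that node: 4 branches. From Alnus up to the same node: 4 branches. Total: 4 + 4 = 8.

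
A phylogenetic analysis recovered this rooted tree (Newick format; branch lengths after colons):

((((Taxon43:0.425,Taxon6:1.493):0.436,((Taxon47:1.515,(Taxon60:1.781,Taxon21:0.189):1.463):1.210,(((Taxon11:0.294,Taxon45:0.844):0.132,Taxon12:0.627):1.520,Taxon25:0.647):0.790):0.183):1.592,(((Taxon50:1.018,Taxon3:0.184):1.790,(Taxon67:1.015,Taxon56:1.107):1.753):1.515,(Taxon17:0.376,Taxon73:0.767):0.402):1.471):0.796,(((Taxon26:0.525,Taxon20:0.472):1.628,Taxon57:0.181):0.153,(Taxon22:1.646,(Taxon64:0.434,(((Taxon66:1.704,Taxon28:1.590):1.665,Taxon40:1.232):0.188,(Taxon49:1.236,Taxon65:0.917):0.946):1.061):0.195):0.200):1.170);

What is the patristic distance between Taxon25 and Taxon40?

The path runs Taxon25 → … → MRCA → … → Taxon40; the MRCA is the root of the tree.
Branch lengths along that path: 0.647 + 0.790 + 0.183 + 1.592 + 0.796 + 1.170 + 0.200 + 0.195 + 1.061 + 0.188 + 1.232 = 8.054.

8.054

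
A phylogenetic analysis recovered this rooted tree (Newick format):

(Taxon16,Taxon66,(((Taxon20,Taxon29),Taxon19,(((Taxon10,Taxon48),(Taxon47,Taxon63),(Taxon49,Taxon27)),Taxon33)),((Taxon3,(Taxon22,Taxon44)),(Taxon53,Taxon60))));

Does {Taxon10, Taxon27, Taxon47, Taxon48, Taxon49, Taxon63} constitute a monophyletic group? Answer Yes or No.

The most recent common ancestor of these taxa subtends ((Taxon10,Taxon48),(Taxon47,Taxon63),(Taxon49,Taxon27)).
That clade has exactly 6 tips — every listed taxon and nothing else — so the group is monophyletic.

Yes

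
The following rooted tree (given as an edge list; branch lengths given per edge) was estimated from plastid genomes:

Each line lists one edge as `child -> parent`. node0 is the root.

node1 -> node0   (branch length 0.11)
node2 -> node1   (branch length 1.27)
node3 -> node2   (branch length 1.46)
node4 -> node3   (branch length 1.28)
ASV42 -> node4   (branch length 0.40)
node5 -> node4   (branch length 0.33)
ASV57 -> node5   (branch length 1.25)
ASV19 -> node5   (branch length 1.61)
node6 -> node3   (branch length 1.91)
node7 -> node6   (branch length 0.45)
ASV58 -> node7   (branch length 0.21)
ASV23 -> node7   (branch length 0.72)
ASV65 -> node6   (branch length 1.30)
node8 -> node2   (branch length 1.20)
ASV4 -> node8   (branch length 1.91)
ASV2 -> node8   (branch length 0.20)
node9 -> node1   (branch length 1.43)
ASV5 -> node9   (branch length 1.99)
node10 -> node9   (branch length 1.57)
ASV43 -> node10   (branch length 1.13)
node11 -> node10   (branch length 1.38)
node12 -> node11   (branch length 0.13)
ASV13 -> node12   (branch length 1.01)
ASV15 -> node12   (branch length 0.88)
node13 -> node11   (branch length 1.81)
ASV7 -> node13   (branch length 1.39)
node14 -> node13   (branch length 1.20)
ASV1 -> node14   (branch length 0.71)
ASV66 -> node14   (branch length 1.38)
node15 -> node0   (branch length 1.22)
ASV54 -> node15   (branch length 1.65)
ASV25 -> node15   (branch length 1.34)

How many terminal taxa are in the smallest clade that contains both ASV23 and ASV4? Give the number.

The MRCA of ASV23 and ASV4 is the node subtending (((ASV42,(ASV57,ASV19)),((ASV58,ASV23),ASV65)),(ASV4,ASV2)).
That clade contains 8 terminal taxa: ASV19, ASV2, ASV23, ASV4, ASV42, ASV57, ASV58, ASV65.

8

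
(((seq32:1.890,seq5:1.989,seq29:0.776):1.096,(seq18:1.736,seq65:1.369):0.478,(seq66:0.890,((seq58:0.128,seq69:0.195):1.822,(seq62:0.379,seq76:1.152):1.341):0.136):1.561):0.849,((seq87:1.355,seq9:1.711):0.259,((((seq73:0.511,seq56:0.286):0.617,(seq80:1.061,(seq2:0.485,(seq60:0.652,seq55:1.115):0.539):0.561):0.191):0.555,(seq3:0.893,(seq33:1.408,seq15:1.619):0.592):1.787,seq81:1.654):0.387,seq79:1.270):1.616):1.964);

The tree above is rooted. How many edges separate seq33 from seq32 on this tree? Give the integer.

The MRCA of seq33 and seq32 is the root of the tree.
From seq33 up to that node: 6 branches. From seq32 up to the same node: 3 branches. Total: 6 + 3 = 9.

9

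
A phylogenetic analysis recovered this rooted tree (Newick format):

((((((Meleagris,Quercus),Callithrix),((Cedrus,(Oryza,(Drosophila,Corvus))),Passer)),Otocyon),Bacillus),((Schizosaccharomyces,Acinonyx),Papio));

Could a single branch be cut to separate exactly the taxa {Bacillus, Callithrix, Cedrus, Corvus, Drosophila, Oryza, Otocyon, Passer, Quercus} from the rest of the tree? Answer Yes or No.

The MRCA of the listed taxa subtends (((((Meleagris,Quercus),Callithrix),((Cedrus,(Oryza,(Drosophila,Corvus))),Passer)),Otocyon),Bacillus).
That clade also contains Meleagris, which is not in the proposed group, so the group is not monophyletic.

No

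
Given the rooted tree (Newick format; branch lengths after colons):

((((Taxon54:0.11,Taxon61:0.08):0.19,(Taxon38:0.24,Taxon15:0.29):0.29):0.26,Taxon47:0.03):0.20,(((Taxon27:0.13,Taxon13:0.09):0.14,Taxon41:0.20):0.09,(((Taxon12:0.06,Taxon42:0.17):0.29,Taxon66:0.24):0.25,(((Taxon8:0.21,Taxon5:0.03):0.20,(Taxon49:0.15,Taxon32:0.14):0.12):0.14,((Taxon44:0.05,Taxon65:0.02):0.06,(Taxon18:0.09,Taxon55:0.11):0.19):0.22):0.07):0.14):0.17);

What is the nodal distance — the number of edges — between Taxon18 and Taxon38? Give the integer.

10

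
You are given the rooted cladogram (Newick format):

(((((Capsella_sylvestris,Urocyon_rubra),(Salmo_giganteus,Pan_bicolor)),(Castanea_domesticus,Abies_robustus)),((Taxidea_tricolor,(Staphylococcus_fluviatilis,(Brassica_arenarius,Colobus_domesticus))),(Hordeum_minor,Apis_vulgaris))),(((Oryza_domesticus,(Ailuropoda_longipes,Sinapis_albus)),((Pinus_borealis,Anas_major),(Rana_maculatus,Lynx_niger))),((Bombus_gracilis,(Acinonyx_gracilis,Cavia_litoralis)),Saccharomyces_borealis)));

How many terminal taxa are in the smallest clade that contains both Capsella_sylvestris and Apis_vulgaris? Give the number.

The MRCA of Capsella_sylvestris and Apis_vulgaris is the node subtending ((((Capsella_sylvestris,Urocyon_rubra),(Salmo_giganteus,Pan_bicolor)),(Castanea_domesticus,Abies_robustus)),((Taxidea_tricolor,(Staphylococcus_fluviatilis,(Brassica_arenarius,Colobus_domesticus))),(Hordeum_minor,Apis_vulgaris))).
That clade contains 12 terminal taxa: Abies_robustus, Apis_vulgaris, Brassica_arenarius, Capsella_sylvestris, Castanea_domesticus, Colobus_domesticus, Hordeum_minor, Pan_bicolor, Salmo_giganteus, Staphylococcus_fluviatilis, Taxidea_tricolor, Urocyon_rubra.

12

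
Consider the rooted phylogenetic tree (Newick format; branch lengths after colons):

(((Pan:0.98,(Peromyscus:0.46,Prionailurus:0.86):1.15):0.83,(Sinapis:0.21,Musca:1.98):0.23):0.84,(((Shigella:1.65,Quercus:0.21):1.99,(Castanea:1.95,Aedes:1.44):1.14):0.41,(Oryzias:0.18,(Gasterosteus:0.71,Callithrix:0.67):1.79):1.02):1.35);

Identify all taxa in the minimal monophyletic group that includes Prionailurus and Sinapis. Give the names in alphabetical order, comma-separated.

Musca, Pan, Peromyscus, Prionailurus, Sinapis

Tracing Prionailurus: it sits inside (Peromyscus,Prionailurus).
Tracing Sinapis: it sits inside (Sinapis,Musca).
The smallest clade enclosing both is ((Pan,(Peromyscus,Prionailurus)),(Sinapis,Musca)); the answer is its 5 terminal taxa in alphabetical order.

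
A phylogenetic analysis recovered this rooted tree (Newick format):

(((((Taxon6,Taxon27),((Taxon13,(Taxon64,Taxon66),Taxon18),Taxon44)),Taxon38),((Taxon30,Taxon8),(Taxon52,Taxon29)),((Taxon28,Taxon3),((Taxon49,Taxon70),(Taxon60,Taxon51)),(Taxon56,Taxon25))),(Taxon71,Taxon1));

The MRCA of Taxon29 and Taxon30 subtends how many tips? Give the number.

The MRCA of Taxon29 and Taxon30 is the node subtending ((Taxon30,Taxon8),(Taxon52,Taxon29)).
That clade contains 4 terminal taxa: Taxon29, Taxon30, Taxon52, Taxon8.

4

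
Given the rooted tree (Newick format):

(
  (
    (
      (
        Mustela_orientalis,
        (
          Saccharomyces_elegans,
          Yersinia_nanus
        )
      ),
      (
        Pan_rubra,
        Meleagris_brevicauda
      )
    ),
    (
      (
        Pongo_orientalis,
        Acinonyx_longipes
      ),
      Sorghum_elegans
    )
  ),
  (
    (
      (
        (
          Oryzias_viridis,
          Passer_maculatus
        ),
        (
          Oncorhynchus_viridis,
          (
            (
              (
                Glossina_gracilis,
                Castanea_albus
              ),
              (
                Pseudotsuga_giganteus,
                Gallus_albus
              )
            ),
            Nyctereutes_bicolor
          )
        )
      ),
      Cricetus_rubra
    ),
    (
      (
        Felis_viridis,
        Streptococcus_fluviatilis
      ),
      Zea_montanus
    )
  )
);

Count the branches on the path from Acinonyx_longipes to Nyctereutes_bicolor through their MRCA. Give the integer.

10

The MRCA of Acinonyx_longipes and Nyctereutes_bicolor is the root of the tree.
From Acinonyx_longipes up to that node: 4 branches. From Nyctereutes_bicolor up to the same node: 6 branches. Total: 4 + 6 = 10.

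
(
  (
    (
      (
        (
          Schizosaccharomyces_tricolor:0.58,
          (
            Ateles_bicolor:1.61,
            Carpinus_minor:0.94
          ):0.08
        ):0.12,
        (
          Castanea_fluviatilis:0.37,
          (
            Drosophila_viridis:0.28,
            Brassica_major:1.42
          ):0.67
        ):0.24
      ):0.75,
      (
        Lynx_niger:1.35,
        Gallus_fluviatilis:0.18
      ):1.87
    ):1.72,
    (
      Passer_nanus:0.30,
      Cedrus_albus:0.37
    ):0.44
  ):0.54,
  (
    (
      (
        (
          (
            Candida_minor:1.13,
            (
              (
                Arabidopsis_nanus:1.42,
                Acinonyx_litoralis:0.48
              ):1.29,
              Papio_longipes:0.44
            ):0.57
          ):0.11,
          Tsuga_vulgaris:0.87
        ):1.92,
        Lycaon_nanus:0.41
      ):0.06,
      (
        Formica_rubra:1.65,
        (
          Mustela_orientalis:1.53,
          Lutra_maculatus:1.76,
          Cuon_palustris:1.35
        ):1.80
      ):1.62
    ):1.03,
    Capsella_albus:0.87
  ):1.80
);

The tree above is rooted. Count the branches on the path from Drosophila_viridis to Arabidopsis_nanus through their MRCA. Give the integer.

14

The MRCA of Drosophila_viridis and Arabidopsis_nanus is the root of the tree.
From Drosophila_viridis up to that node: 6 branches. From Arabidopsis_nanus up to the same node: 8 branches. Total: 6 + 8 = 14.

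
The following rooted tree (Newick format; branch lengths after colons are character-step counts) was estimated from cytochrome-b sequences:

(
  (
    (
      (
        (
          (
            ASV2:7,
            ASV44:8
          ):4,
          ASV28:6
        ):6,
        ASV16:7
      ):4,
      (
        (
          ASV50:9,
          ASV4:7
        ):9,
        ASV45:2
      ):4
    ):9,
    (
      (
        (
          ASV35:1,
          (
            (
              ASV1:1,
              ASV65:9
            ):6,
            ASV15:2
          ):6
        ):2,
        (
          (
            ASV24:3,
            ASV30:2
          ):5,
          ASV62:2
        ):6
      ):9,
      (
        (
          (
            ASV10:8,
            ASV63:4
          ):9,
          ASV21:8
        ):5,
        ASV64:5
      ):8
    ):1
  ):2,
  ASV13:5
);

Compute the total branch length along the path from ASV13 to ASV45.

22

The path runs ASV13 → … → MRCA → … → ASV45; the MRCA is the root of the tree.
Branch lengths along that path: 5 + 2 + 9 + 4 + 2 = 22.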